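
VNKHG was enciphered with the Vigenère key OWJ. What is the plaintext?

HRBTK

Repeat the key across the ciphertext: OWJOW
V(21)−O(14): 7 → H
N(13)−W(22): -9≡17 → R
K(10)−J(9): 1 → B
H(7)−O(14): -7≡19 → T
G(6)−W(22): -16≡10 → K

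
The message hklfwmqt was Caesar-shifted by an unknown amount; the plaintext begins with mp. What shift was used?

21

From the crib: h(7)−m(12)=-5≡21, so the shift is 21.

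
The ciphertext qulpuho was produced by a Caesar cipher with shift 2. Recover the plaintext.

osjnsfm

q(16): 16−2=14 → o
u(20): 20−2=18 → s
l(11): 11−2=9 → j
p(15): 15−2=13 → n
u(20): 20−2=18 → s
h(7): 7−2=5 → f
o(14): 14−2=12 → m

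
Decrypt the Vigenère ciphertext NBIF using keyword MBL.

BAXT

Repeat the key across the ciphertext: MBLM
N(13)−M(12): 1 → B
B(1)−B(1): 0 → A
I(8)−L(11): -3≡23 → X
F(5)−M(12): -7≡19 → T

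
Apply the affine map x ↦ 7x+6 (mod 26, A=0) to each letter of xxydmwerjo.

x(23): 7·23+6=167≡11 → l
x(23): 7·23+6=167≡11 → l
y(24): 7·24+6=174≡18 → s
d(3): 7·3+6=27≡1 → b
m(12): 7·12+6=90≡12 → m
w(22): 7·22+6=160≡4 → e
e(4): 7·4+6=34≡8 → i
r(17): 7·17+6=125≡21 → v
j(9): 7·9+6=69≡17 → r
o(14): 7·14+6=104≡0 → a

llsbmeivra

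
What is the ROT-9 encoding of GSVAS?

G(6): 6+9=15 → P
S(18): 18+9=27≡1 → B
V(21): 21+9=30≡4 → E
A(0): 0+9=9 → J
S(18): 18+9=27≡1 → B

PBEJB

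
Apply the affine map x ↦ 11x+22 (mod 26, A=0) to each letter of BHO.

HVU

B(1): 11·1+22=33≡7 → H
H(7): 11·7+22=99≡21 → V
O(14): 11·14+22=176≡20 → U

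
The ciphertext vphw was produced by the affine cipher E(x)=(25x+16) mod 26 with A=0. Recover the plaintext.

The inverse of 25 mod 26 is 25, since 25·25=625≡1. Apply D(y)=25·(y−16) mod 26:
v(21): 25·(21−16)=125≡21 → v
p(15): 25·(15−16)=-25≡1 → b
h(7): 25·(7−16)=-225≡9 → j
w(22): 25·(22−16)=150≡20 → u

vbju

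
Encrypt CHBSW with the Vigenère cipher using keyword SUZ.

Repeat the key across the message: SUZSU
C(2)+S(18): 20 → U
H(7)+U(20): 27≡1 → B
B(1)+Z(25): 26≡0 → A
S(18)+S(18): 36≡10 → K
W(22)+U(20): 42≡16 → Q

UBAKQ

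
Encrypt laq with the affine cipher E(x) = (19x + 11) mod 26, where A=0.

l(11): 19·11+11=220≡12 → m
a(0): 19·0+11=11 → l
q(16): 19·16+11=315≡3 → d

mld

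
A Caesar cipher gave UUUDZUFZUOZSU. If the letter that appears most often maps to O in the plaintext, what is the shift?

The most frequent ciphertext letter is U (appears 6 times).
U is position 20; O is position 14.
Shift = 6.

6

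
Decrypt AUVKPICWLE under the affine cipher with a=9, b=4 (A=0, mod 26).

The inverse of 9 mod 26 is 3, since 9·3=27≡1. Apply D(y)=3·(y−4) mod 26:
A(0): 3·(0−4)=-12≡14 → O
U(20): 3·(20−4)=48≡22 → W
V(21): 3·(21−4)=51≡25 → Z
K(10): 3·(10−4)=18 → S
P(15): 3·(15−4)=33≡7 → H
I(8): 3·(8−4)=12 → M
C(2): 3·(2−4)=-6≡20 → U
W(22): 3·(22−4)=54≡2 → C
L(11): 3·(11−4)=21 → V
E(4): 3·(4−4)=0 → A

OWZSHMUCVA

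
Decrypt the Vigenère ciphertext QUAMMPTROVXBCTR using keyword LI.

FMPEBHIJDNMTRLG

Repeat the key across the ciphertext: LILILILILILILIL
Q(16)−L(11): 5 → F
U(20)−I(8): 12 → M
A(0)−L(11): -11≡15 → P
M(12)−I(8): 4 → E
M(12)−L(11): 1 → B
P(15)−I(8): 7 → H
T(19)−L(11): 8 → I
R(17)−I(8): 9 → J
O(14)−L(11): 3 → D
V(21)−I(8): 13 → N
X(23)−L(11): 12 → M
B(1)−I(8): -7≡19 → T
C(2)−L(11): -9≡17 → R
T(19)−I(8): 11 → L
R(17)−L(11): 6 → G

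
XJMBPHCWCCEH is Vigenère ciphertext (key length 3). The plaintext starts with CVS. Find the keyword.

VOU

Subtract each crib letter from the matching ciphertext letter (mod 26):
X(23)−C(2)=21 → V
J(9)−V(21)=-12≡14 → O
M(12)−S(18)=-6≡20 → U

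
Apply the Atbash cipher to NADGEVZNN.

MZWTVEAMM

N(13) → M(12)
A(0) → Z(25)
D(3) → W(22)
G(6) → T(19)
E(4) → V(21)
V(21) → E(4)
Z(25) → A(0)
N(13) → M(12)
N(13) → M(12)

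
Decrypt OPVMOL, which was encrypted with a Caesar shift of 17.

XYEVXU

O(14): 14−17=-3≡23 → X
P(15): 15−17=-2≡24 → Y
V(21): 21−17=4 → E
M(12): 12−17=-5≡21 → V
O(14): 14−17=-3≡23 → X
L(11): 11−17=-6≡20 → U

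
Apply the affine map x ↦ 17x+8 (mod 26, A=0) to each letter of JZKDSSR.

FRWHCCL

J(9): 17·9+8=161≡5 → F
Z(25): 17·25+8=433≡17 → R
K(10): 17·10+8=178≡22 → W
D(3): 17·3+8=59≡7 → H
S(18): 17·18+8=314≡2 → C
S(18): 17·18+8=314≡2 → C
R(17): 17·17+8=297≡11 → L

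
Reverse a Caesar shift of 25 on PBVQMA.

QCWRNB

P(15): 15−25=-10≡16 → Q
B(1): 1−25=-24≡2 → C
V(21): 21−25=-4≡22 → W
Q(16): 16−25=-9≡17 → R
M(12): 12−25=-13≡13 → N
A(0): 0−25=-25≡1 → B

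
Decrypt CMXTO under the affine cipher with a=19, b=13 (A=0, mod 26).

The inverse of 19 mod 26 is 11, since 19·11=209≡1. Apply D(y)=11·(y−13) mod 26:
C(2): 11·(2−13)=-121≡9 → J
M(12): 11·(12−13)=-11≡15 → P
X(23): 11·(23−13)=110≡6 → G
T(19): 11·(19−13)=66≡14 → O
O(14): 11·(14−13)=11 → L

JPGOL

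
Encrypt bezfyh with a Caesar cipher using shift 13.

b(1): 1+13=14 → o
e(4): 4+13=17 → r
z(25): 25+13=38≡12 → m
f(5): 5+13=18 → s
y(24): 24+13=37≡11 → l
h(7): 7+13=20 → u

ormslu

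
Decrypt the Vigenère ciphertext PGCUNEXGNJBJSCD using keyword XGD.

SAZXHBAAKMVGVWA

Repeat the key across the ciphertext: XGDXGDXGDXGDXGD
P(15)−X(23): -8≡18 → S
G(6)−G(6): 0 → A
C(2)−D(3): -1≡25 → Z
U(20)−X(23): -3≡23 → X
N(13)−G(6): 7 → H
E(4)−D(3): 1 → B
X(23)−X(23): 0 → A
G(6)−G(6): 0 → A
N(13)−D(3): 10 → K
J(9)−X(23): -14≡12 → M
B(1)−G(6): -5≡21 → V
J(9)−D(3): 6 → G
S(18)−X(23): -5≡21 → V
C(2)−G(6): -4≡22 → W
D(3)−D(3): 0 → A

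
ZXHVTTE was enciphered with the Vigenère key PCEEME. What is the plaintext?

KVDRHPP

Repeat the key across the ciphertext: PCEEMEP
Z(25)−P(15): 10 → K
X(23)−C(2): 21 → V
H(7)−E(4): 3 → D
V(21)−E(4): 17 → R
T(19)−M(12): 7 → H
T(19)−E(4): 15 → P
E(4)−P(15): -11≡15 → P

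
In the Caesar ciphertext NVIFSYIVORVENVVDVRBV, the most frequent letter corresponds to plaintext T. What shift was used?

The most frequent ciphertext letter is V (appears 7 times).
V is position 21; T is position 19.
Shift = 2.

2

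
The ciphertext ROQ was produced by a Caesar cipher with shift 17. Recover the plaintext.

AXZ

R(17): 17−17=0 → A
O(14): 14−17=-3≡23 → X
Q(16): 16−17=-1≡25 → Z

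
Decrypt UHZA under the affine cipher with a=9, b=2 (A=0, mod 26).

The inverse of 9 mod 26 is 3, since 9·3=27≡1. Apply D(y)=3·(y−2) mod 26:
U(20): 3·(20−2)=54≡2 → C
H(7): 3·(7−2)=15 → P
Z(25): 3·(25−2)=69≡17 → R
A(0): 3·(0−2)=-6≡20 → U

CPRU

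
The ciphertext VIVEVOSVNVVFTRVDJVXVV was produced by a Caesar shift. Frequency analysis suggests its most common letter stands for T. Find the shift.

2

The most frequent ciphertext letter is V (appears 10 times).
V is position 21; T is position 19.
Shift = 2.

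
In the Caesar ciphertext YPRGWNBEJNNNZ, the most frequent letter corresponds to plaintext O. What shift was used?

25

The most frequent ciphertext letter is N (appears 4 times).
N is position 13; O is position 14.
Shift = -1≡25.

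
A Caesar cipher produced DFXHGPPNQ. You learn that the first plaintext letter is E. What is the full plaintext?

EGYIHQQOR

From the crib: D(3)−E(4)=-1≡25, so the shift is 25.
Subtract 25 from each ciphertext letter:
D(3): 3−25=-22≡4 → E
F(5): 5−25=-20≡6 → G
X(23): 23−25=-2≡24 → Y
H(7): 7−25=-18≡8 → I
G(6): 6−25=-19≡7 → H
P(15): 15−25=-10≡16 → Q
P(15): 15−25=-10≡16 → Q
N(13): 13−25=-12≡14 → O
Q(16): 16−25=-9≡17 → R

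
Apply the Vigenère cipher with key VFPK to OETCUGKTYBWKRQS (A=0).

Repeat the key across the message: VFPKVFPKVFPKVFP
O(14)+V(21): 35≡9 → J
E(4)+F(5): 9 → J
T(19)+P(15): 34≡8 → I
C(2)+K(10): 12 → M
U(20)+V(21): 41≡15 → P
G(6)+F(5): 11 → L
K(10)+P(15): 25 → Z
T(19)+K(10): 29≡3 → D
Y(24)+V(21): 45≡19 → T
B(1)+F(5): 6 → G
W(22)+P(15): 37≡11 → L
K(10)+K(10): 20 → U
R(17)+V(21): 38≡12 → M
Q(16)+F(5): 21 → V
S(18)+P(15): 33≡7 → H

JJIMPLZDTGLUMVH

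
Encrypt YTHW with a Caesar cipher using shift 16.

Y(24): 24+16=40≡14 → O
T(19): 19+16=35≡9 → J
H(7): 7+16=23 → X
W(22): 22+16=38≡12 → M

OJXM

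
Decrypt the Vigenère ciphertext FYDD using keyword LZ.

UZSE

Repeat the key across the ciphertext: LZLZ
F(5)−L(11): -6≡20 → U
Y(24)−Z(25): -1≡25 → Z
D(3)−L(11): -8≡18 → S
D(3)−Z(25): -22≡4 → E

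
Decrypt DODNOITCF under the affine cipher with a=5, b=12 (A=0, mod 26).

The inverse of 5 mod 26 is 21, since 5·21=105≡1. Apply D(y)=21·(y−12) mod 26:
D(3): 21·(3−12)=-189≡19 → T
O(14): 21·(14−12)=42≡16 → Q
D(3): 21·(3−12)=-189≡19 → T
N(13): 21·(13−12)=21 → V
O(14): 21·(14−12)=42≡16 → Q
I(8): 21·(8−12)=-84≡20 → U
T(19): 21·(19−12)=147≡17 → R
C(2): 21·(2−12)=-210≡24 → Y
F(5): 21·(5−12)=-147≡9 → J

TQTVQURYJ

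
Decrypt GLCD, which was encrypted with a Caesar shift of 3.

G(6): 6−3=3 → D
L(11): 11−3=8 → I
C(2): 2−3=-1≡25 → Z
D(3): 3−3=0 → A

DIZA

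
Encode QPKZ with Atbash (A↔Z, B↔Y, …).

JKPA

Q(16) → J(9)
P(15) → K(10)
K(10) → P(15)
Z(25) → A(0)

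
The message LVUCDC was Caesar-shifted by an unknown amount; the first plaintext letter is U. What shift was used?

17

From the crib: L(11)−U(20)=-9≡17, so the shift is 17.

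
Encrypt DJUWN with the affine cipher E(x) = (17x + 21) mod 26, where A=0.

USXFI

D(3): 17·3+21=72≡20 → U
J(9): 17·9+21=174≡18 → S
U(20): 17·20+21=361≡23 → X
W(22): 17·22+21=395≡5 → F
N(13): 17·13+21=242≡8 → I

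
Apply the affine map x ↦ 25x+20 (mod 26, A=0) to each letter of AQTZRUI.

UEBVDAM

A(0): 25·0+20=20 → U
Q(16): 25·16+20=420≡4 → E
T(19): 25·19+20=495≡1 → B
Z(25): 25·25+20=645≡21 → V
R(17): 25·17+20=445≡3 → D
U(20): 25·20+20=520≡0 → A
I(8): 25·8+20=220≡12 → M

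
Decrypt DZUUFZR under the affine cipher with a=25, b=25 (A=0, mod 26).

WAFFUAI

The inverse of 25 mod 26 is 25, since 25·25=625≡1. Apply D(y)=25·(y−25) mod 26:
D(3): 25·(3−25)=-550≡22 → W
Z(25): 25·(25−25)=0 → A
U(20): 25·(20−25)=-125≡5 → F
U(20): 25·(20−25)=-125≡5 → F
F(5): 25·(5−25)=-500≡20 → U
Z(25): 25·(25−25)=0 → A
R(17): 25·(17−25)=-200≡8 → I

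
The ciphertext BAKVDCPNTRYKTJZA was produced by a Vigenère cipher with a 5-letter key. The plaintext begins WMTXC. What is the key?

Subtract each crib letter from the matching ciphertext letter (mod 26):
B(1)−W(22)=-21≡5 → F
A(0)−M(12)=-12≡14 → O
K(10)−T(19)=-9≡17 → R
V(21)−X(23)=-2≡24 → Y
D(3)−C(2)=1 → B

FORYB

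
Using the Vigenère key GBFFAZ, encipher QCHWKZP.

Repeat the key across the message: GBFFAZG
Q(16)+G(6): 22 → W
C(2)+B(1): 3 → D
H(7)+F(5): 12 → M
W(22)+F(5): 27≡1 → B
K(10)+A(0): 10 → K
Z(25)+Z(25): 50≡24 → Y
P(15)+G(6): 21 → V

WDMBKYV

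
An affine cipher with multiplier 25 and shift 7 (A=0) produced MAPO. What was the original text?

VHST

The inverse of 25 mod 26 is 25, since 25·25=625≡1. Apply D(y)=25·(y−7) mod 26:
M(12): 25·(12−7)=125≡21 → V
A(0): 25·(0−7)=-175≡7 → H
P(15): 25·(15−7)=200≡18 → S
O(14): 25·(14−7)=175≡19 → T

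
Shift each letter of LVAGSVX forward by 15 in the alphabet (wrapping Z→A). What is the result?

L(11): 11+15=26≡0 → A
V(21): 21+15=36≡10 → K
A(0): 0+15=15 → P
G(6): 6+15=21 → V
S(18): 18+15=33≡7 → H
V(21): 21+15=36≡10 → K
X(23): 23+15=38≡12 → M

AKPVHKM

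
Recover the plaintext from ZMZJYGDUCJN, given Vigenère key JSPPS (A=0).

Repeat the key across the ciphertext: JSPPSJSPPSJ
Z(25)−J(9): 16 → Q
M(12)−S(18): -6≡20 → U
Z(25)−P(15): 10 → K
J(9)−P(15): -6≡20 → U
Y(24)−S(18): 6 → G
G(6)−J(9): -3≡23 → X
D(3)−S(18): -15≡11 → L
U(20)−P(15): 5 → F
C(2)−P(15): -13≡13 → N
J(9)−S(18): -9≡17 → R
N(13)−J(9): 4 → E

QUKUGXLFNRE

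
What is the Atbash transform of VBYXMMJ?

V(21) → E(4)
B(1) → Y(24)
Y(24) → B(1)
X(23) → C(2)
M(12) → N(13)
M(12) → N(13)
J(9) → Q(16)

EYBCNNQ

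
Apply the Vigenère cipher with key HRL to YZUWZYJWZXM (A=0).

Repeat the key across the message: HRLHRLHRLHR
Y(24)+H(7): 31≡5 → F
Z(25)+R(17): 42≡16 → Q
U(20)+L(11): 31≡5 → F
W(22)+H(7): 29≡3 → D
Z(25)+R(17): 42≡16 → Q
Y(24)+L(11): 35≡9 → J
J(9)+H(7): 16 → Q
W(22)+R(17): 39≡13 → N
Z(25)+L(11): 36≡10 → K
X(23)+H(7): 30≡4 → E
M(12)+R(17): 29≡3 → D

FQFDQJQNKED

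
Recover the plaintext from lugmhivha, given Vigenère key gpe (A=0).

Repeat the key across the ciphertext: gpegpegpe
l(11)−g(6): 5 → f
u(20)−p(15): 5 → f
g(6)−e(4): 2 → c
m(12)−g(6): 6 → g
h(7)−p(15): -8≡18 → s
i(8)−e(4): 4 → e
v(21)−g(6): 15 → p
h(7)−p(15): -8≡18 → s
a(0)−e(4): -4≡22 → w

ffcgsepsw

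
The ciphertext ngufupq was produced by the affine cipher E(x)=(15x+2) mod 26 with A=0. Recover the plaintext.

zcwvwnu

The inverse of 15 mod 26 is 7, since 15·7=105≡1. Apply D(y)=7·(y−2) mod 26:
n(13): 7·(13−2)=77≡25 → z
g(6): 7·(6−2)=28≡2 → c
u(20): 7·(20−2)=126≡22 → w
f(5): 7·(5−2)=21 → v
u(20): 7·(20−2)=126≡22 → w
p(15): 7·(15−2)=91≡13 → n
q(16): 7·(16−2)=98≡20 → u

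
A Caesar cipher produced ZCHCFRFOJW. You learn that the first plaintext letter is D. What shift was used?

22

From the crib: Z(25)−D(3)=22, so the shift is 22.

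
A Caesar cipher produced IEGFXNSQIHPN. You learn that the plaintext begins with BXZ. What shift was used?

7

From the crib: I(8)−B(1)=7, so the shift is 7.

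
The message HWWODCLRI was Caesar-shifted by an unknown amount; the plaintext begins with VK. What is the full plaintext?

VKKCRQZFW

From the crib: H(7)−V(21)=-14≡12, so the shift is 12.
Subtract 12 from each ciphertext letter:
H(7): 7−12=-5≡21 → V
W(22): 22−12=10 → K
W(22): 22−12=10 → K
O(14): 14−12=2 → C
D(3): 3−12=-9≡17 → R
C(2): 2−12=-10≡16 → Q
L(11): 11−12=-1≡25 → Z
R(17): 17−12=5 → F
I(8): 8−12=-4≡22 → W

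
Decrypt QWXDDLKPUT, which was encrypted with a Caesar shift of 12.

Q(16): 16−12=4 → E
W(22): 22−12=10 → K
X(23): 23−12=11 → L
D(3): 3−12=-9≡17 → R
D(3): 3−12=-9≡17 → R
L(11): 11−12=-1≡25 → Z
K(10): 10−12=-2≡24 → Y
P(15): 15−12=3 → D
U(20): 20−12=8 → I
T(19): 19−12=7 → H

EKLRRZYDIH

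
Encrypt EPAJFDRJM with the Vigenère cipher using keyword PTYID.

Repeat the key across the message: PTYIDPTYI
E(4)+P(15): 19 → T
P(15)+T(19): 34≡8 → I
A(0)+Y(24): 24 → Y
J(9)+I(8): 17 → R
F(5)+D(3): 8 → I
D(3)+P(15): 18 → S
R(17)+T(19): 36≡10 → K
J(9)+Y(24): 33≡7 → H
M(12)+I(8): 20 → U

TIYRISKHU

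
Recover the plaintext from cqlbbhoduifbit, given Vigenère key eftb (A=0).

ylsaxcvcqdmaeo

Repeat the key across the ciphertext: eftbeftbeftbef
c(2)−e(4): -2≡24 → y
q(16)−f(5): 11 → l
l(11)−t(19): -8≡18 → s
b(1)−b(1): 0 → a
b(1)−e(4): -3≡23 → x
h(7)−f(5): 2 → c
o(14)−t(19): -5≡21 → v
d(3)−b(1): 2 → c
u(20)−e(4): 16 → q
i(8)−f(5): 3 → d
f(5)−t(19): -14≡12 → m
b(1)−b(1): 0 → a
i(8)−e(4): 4 → e
t(19)−f(5): 14 → o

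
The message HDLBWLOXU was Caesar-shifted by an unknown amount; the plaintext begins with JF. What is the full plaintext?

JFNDYNQZW

From the crib: H(7)−J(9)=-2≡24, so the shift is 24.
Subtract 24 from each ciphertext letter:
H(7): 7−24=-17≡9 → J
D(3): 3−24=-21≡5 → F
L(11): 11−24=-13≡13 → N
B(1): 1−24=-23≡3 → D
W(22): 22−24=-2≡24 → Y
L(11): 11−24=-13≡13 → N
O(14): 14−24=-10≡16 → Q
X(23): 23−24=-1≡25 → Z
U(20): 20−24=-4≡22 → W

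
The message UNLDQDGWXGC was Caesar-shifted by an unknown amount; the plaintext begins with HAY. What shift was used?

13

From the crib: U(20)−H(7)=13, so the shift is 13.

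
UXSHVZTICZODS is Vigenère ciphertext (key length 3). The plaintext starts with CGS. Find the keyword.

SRA

Subtract each crib letter from the matching ciphertext letter (mod 26):
U(20)−C(2)=18 → S
X(23)−G(6)=17 → R
S(18)−S(18)=0 → A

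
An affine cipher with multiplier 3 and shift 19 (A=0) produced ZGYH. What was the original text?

CNTW

The inverse of 3 mod 26 is 9, since 3·9=27≡1. Apply D(y)=9·(y−19) mod 26:
Z(25): 9·(25−19)=54≡2 → C
G(6): 9·(6−19)=-117≡13 → N
Y(24): 9·(24−19)=45≡19 → T
H(7): 9·(7−19)=-108≡22 → W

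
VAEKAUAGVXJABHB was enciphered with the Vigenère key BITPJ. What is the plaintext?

USLVRTSNGOISISS

Repeat the key across the ciphertext: BITPJBITPJBITPJ
V(21)−B(1): 20 → U
A(0)−I(8): -8≡18 → S
E(4)−T(19): -15≡11 → L
K(10)−P(15): -5≡21 → V
A(0)−J(9): -9≡17 → R
U(20)−B(1): 19 → T
A(0)−I(8): -8≡18 → S
G(6)−T(19): -13≡13 → N
V(21)−P(15): 6 → G
X(23)−J(9): 14 → O
J(9)−B(1): 8 → I
A(0)−I(8): -8≡18 → S
B(1)−T(19): -18≡8 → I
H(7)−P(15): -8≡18 → S
B(1)−J(9): -8≡18 → S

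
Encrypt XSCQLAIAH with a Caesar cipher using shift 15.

X(23): 23+15=38≡12 → M
S(18): 18+15=33≡7 → H
C(2): 2+15=17 → R
Q(16): 16+15=31≡5 → F
L(11): 11+15=26≡0 → A
A(0): 0+15=15 → P
I(8): 8+15=23 → X
A(0): 0+15=15 → P
H(7): 7+15=22 → W

MHRFAPXPW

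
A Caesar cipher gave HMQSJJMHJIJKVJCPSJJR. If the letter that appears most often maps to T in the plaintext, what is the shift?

16

The most frequent ciphertext letter is J (appears 7 times).
J is position 9; T is position 19.
Shift = -10≡16.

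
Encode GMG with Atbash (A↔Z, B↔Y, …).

TNT

G(6) → T(19)
M(12) → N(13)
G(6) → T(19)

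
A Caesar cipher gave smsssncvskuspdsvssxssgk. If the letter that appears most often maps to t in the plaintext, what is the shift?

The most frequent ciphertext letter is s (appears 11 times).
s is position 18; t is position 19.
Shift = -1≡25.

25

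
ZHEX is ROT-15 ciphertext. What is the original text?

KSPI

Z(25): 25−15=10 → K
H(7): 7−15=-8≡18 → S
E(4): 4−15=-11≡15 → P
X(23): 23−15=8 → I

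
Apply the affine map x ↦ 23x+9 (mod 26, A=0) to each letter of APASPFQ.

A(0): 23·0+9=9 → J
P(15): 23·15+9=354≡16 → Q
A(0): 23·0+9=9 → J
S(18): 23·18+9=423≡7 → H
P(15): 23·15+9=354≡16 → Q
F(5): 23·5+9=124≡20 → U
Q(16): 23·16+9=377≡13 → N

JQJHQUN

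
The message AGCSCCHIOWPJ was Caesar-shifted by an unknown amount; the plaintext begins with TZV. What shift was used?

7

From the crib: A(0)−T(19)=-19≡7, so the shift is 7.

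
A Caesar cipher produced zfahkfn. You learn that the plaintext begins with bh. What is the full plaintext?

From the crib: z(25)−b(1)=24, so the shift is 24.
Subtract 24 from each ciphertext letter:
z(25): 25−24=1 → b
f(5): 5−24=-19≡7 → h
a(0): 0−24=-24≡2 → c
h(7): 7−24=-17≡9 → j
k(10): 10−24=-14≡12 → m
f(5): 5−24=-19≡7 → h
n(13): 13−24=-11≡15 → p

bhcjmhp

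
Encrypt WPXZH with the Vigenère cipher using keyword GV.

CKDUN

Repeat the key across the message: GVGVG
W(22)+G(6): 28≡2 → C
P(15)+V(21): 36≡10 → K
X(23)+G(6): 29≡3 → D
Z(25)+V(21): 46≡20 → U
H(7)+G(6): 13 → N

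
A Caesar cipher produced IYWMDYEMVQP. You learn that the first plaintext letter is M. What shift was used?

From the crib: I(8)−M(12)=-4≡22, so the shift is 22.

22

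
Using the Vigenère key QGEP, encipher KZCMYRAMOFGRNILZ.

Repeat the key across the message: QGEPQGEPQGEPQGEP
K(10)+Q(16): 26≡0 → A
Z(25)+G(6): 31≡5 → F
C(2)+E(4): 6 → G
M(12)+P(15): 27≡1 → B
Y(24)+Q(16): 40≡14 → O
R(17)+G(6): 23 → X
A(0)+E(4): 4 → E
M(12)+P(15): 27≡1 → B
O(14)+Q(16): 30≡4 → E
F(5)+G(6): 11 → L
G(6)+E(4): 10 → K
R(17)+P(15): 32≡6 → G
N(13)+Q(16): 29≡3 → D
I(8)+G(6): 14 → O
L(11)+E(4): 15 → P
Z(25)+P(15): 40≡14 → O

AFGBOXEBELKGDOPO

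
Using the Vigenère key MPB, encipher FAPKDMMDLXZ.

RPQWSNYSMJO

Repeat the key across the message: MPBMPBMPBMP
F(5)+M(12): 17 → R
A(0)+P(15): 15 → P
P(15)+B(1): 16 → Q
K(10)+M(12): 22 → W
D(3)+P(15): 18 → S
M(12)+B(1): 13 → N
M(12)+M(12): 24 → Y
D(3)+P(15): 18 → S
L(11)+B(1): 12 → M
X(23)+M(12): 35≡9 → J
Z(25)+P(15): 40≡14 → O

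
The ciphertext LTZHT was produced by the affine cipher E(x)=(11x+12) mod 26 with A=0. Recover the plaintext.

The inverse of 11 mod 26 is 19, since 11·19=209≡1. Apply D(y)=19·(y−12) mod 26:
L(11): 19·(11−12)=-19≡7 → H
T(19): 19·(19−12)=133≡3 → D
Z(25): 19·(25−12)=247≡13 → N
H(7): 19·(7−12)=-95≡9 → J
T(19): 19·(19−12)=133≡3 → D

HDNJD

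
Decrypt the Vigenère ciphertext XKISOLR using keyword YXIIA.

ZNAKONU

Repeat the key across the ciphertext: YXIIAYX
X(23)−Y(24): -1≡25 → Z
K(10)−X(23): -13≡13 → N
I(8)−I(8): 0 → A
S(18)−I(8): 10 → K
O(14)−A(0): 14 → O
L(11)−Y(24): -13≡13 → N
R(17)−X(23): -6≡20 → U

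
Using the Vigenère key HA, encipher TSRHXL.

ASYHEL

Repeat the key across the message: HAHAHA
T(19)+H(7): 26≡0 → A
S(18)+A(0): 18 → S
R(17)+H(7): 24 → Y
H(7)+A(0): 7 → H
X(23)+H(7): 30≡4 → E
L(11)+A(0): 11 → L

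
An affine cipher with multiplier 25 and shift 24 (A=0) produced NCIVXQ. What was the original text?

The inverse of 25 mod 26 is 25, since 25·25=625≡1. Apply D(y)=25·(y−24) mod 26:
N(13): 25·(13−24)=-275≡11 → L
C(2): 25·(2−24)=-550≡22 → W
I(8): 25·(8−24)=-400≡16 → Q
V(21): 25·(21−24)=-75≡3 → D
X(23): 25·(23−24)=-25≡1 → B
Q(16): 25·(16−24)=-200≡8 → I

LWQDBI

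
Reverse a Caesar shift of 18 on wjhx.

w(22): 22−18=4 → e
j(9): 9−18=-9≡17 → r
h(7): 7−18=-11≡15 → p
x(23): 23−18=5 → f

erpf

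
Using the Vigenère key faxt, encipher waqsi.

Repeat the key across the message: faxtf
w(22)+f(5): 27≡1 → b
a(0)+a(0): 0 → a
q(16)+x(23): 39≡13 → n
s(18)+t(19): 37≡11 → l
i(8)+f(5): 13 → n

banln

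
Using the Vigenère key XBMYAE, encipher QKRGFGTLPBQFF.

Repeat the key across the message: XBMYAEXBMYAEX
Q(16)+X(23): 39≡13 → N
K(10)+B(1): 11 → L
R(17)+M(12): 29≡3 → D
G(6)+Y(24): 30≡4 → E
F(5)+A(0): 5 → F
G(6)+E(4): 10 → K
T(19)+X(23): 42≡16 → Q
L(11)+B(1): 12 → M
P(15)+M(12): 27≡1 → B
B(1)+Y(24): 25 → Z
Q(16)+A(0): 16 → Q
F(5)+E(4): 9 → J
F(5)+X(23): 28≡2 → C

NLDEFKQMBZQJC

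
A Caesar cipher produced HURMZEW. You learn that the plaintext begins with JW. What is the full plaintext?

From the crib: H(7)−J(9)=-2≡24, so the shift is 24.
Subtract 24 from each ciphertext letter:
H(7): 7−24=-17≡9 → J
U(20): 20−24=-4≡22 → W
R(17): 17−24=-7≡19 → T
M(12): 12−24=-12≡14 → O
Z(25): 25−24=1 → B
E(4): 4−24=-20≡6 → G
W(22): 22−24=-2≡24 → Y

JWTOBGY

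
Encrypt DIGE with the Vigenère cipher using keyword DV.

Repeat the key across the message: DVDV
D(3)+D(3): 6 → G
I(8)+V(21): 29≡3 → D
G(6)+D(3): 9 → J
E(4)+V(21): 25 → Z

GDJZ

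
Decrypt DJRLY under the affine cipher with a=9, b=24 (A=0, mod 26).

PHFNA

The inverse of 9 mod 26 is 3, since 9·3=27≡1. Apply D(y)=3·(y−24) mod 26:
D(3): 3·(3−24)=-63≡15 → P
J(9): 3·(9−24)=-45≡7 → H
R(17): 3·(17−24)=-21≡5 → F
L(11): 3·(11−24)=-39≡13 → N
Y(24): 3·(24−24)=0 → A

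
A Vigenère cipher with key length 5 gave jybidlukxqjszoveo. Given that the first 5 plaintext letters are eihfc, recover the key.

Subtract each crib letter from the matching ciphertext letter (mod 26):
j(9)−e(4)=5 → f
y(24)−i(8)=16 → q
b(1)−h(7)=-6≡20 → u
i(8)−f(5)=3 → d
d(3)−c(2)=1 → b

fqudb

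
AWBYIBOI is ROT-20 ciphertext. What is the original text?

A(0): 0−20=-20≡6 → G
W(22): 22−20=2 → C
B(1): 1−20=-19≡7 → H
Y(24): 24−20=4 → E
I(8): 8−20=-12≡14 → O
B(1): 1−20=-19≡7 → H
O(14): 14−20=-6≡20 → U
I(8): 8−20=-12≡14 → O

GCHEOHUO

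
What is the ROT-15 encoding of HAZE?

WPOT

H(7): 7+15=22 → W
A(0): 0+15=15 → P
Z(25): 25+15=40≡14 → O
E(4): 4+15=19 → T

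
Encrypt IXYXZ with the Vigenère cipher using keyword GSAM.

Repeat the key across the message: GSAMG
I(8)+G(6): 14 → O
X(23)+S(18): 41≡15 → P
Y(24)+A(0): 24 → Y
X(23)+M(12): 35≡9 → J
Z(25)+G(6): 31≡5 → F

OPYJF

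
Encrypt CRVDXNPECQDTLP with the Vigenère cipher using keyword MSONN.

OJJQKZHSPDPLZC

Repeat the key across the message: MSONNMSONNMSON
C(2)+M(12): 14 → O
R(17)+S(18): 35≡9 → J
V(21)+O(14): 35≡9 → J
D(3)+N(13): 16 → Q
X(23)+N(13): 36≡10 → K
N(13)+M(12): 25 → Z
P(15)+S(18): 33≡7 → H
E(4)+O(14): 18 → S
C(2)+N(13): 15 → P
Q(16)+N(13): 29≡3 → D
D(3)+M(12): 15 → P
T(19)+S(18): 37≡11 → L
L(11)+O(14): 25 → Z
P(15)+N(13): 28≡2 → C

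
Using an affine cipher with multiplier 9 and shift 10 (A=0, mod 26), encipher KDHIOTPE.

WLVEGZPU

K(10): 9·10+10=100≡22 → W
D(3): 9·3+10=37≡11 → L
H(7): 9·7+10=73≡21 → V
I(8): 9·8+10=82≡4 → E
O(14): 9·14+10=136≡6 → G
T(19): 9·19+10=181≡25 → Z
P(15): 9·15+10=145≡15 → P
E(4): 9·4+10=46≡20 → U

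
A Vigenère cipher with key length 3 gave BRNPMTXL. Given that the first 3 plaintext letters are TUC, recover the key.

Subtract each crib letter from the matching ciphertext letter (mod 26):
B(1)−T(19)=-18≡8 → I
R(17)−U(20)=-3≡23 → X
N(13)−C(2)=11 → L

IXL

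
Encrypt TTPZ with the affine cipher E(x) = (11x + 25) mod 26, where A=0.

AAIO

T(19): 11·19+25=234≡0 → A
T(19): 11·19+25=234≡0 → A
P(15): 11·15+25=190≡8 → I
Z(25): 11·25+25=300≡14 → O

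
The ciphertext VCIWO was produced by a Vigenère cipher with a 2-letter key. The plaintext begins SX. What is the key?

DF

Subtract each crib letter from the matching ciphertext letter (mod 26):
V(21)−S(18)=3 → D
C(2)−X(23)=-21≡5 → F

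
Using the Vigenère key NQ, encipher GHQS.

TXDI

Repeat the key across the message: NQNQ
G(6)+N(13): 19 → T
H(7)+Q(16): 23 → X
Q(16)+N(13): 29≡3 → D
S(18)+Q(16): 34≡8 → I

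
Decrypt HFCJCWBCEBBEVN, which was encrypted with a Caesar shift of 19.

OMJQJDIJLIILCU

H(7): 7−19=-12≡14 → O
F(5): 5−19=-14≡12 → M
C(2): 2−19=-17≡9 → J
J(9): 9−19=-10≡16 → Q
C(2): 2−19=-17≡9 → J
W(22): 22−19=3 → D
B(1): 1−19=-18≡8 → I
C(2): 2−19=-17≡9 → J
E(4): 4−19=-15≡11 → L
B(1): 1−19=-18≡8 → I
B(1): 1−19=-18≡8 → I
E(4): 4−19=-15≡11 → L
V(21): 21−19=2 → C
N(13): 13−19=-6≡20 → U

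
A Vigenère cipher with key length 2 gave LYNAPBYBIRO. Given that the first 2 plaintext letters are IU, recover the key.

Subtract each crib letter from the matching ciphertext letter (mod 26):
L(11)−I(8)=3 → D
Y(24)−U(20)=4 → E

DE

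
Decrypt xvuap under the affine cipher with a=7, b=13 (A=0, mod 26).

uqbne

The inverse of 7 mod 26 is 15, since 7·15=105≡1. Apply D(y)=15·(y−13) mod 26:
x(23): 15·(23−13)=150≡20 → u
v(21): 15·(21−13)=120≡16 → q
u(20): 15·(20−13)=105≡1 → b
a(0): 15·(0−13)=-195≡13 → n
p(15): 15·(15−13)=30≡4 → e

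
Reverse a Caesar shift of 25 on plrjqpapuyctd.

qmskrqbqvzdue

p(15): 15−25=-10≡16 → q
l(11): 11−25=-14≡12 → m
r(17): 17−25=-8≡18 → s
j(9): 9−25=-16≡10 → k
q(16): 16−25=-9≡17 → r
p(15): 15−25=-10≡16 → q
a(0): 0−25=-25≡1 → b
p(15): 15−25=-10≡16 → q
u(20): 20−25=-5≡21 → v
y(24): 24−25=-1≡25 → z
c(2): 2−25=-23≡3 → d
t(19): 19−25=-6≡20 → u
d(3): 3−25=-22≡4 → e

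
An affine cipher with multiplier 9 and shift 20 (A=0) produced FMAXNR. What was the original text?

The inverse of 9 mod 26 is 3, since 9·3=27≡1. Apply D(y)=3·(y−20) mod 26:
F(5): 3·(5−20)=-45≡7 → H
M(12): 3·(12−20)=-24≡2 → C
A(0): 3·(0−20)=-60≡18 → S
X(23): 3·(23−20)=9 → J
N(13): 3·(13−20)=-21≡5 → F
R(17): 3·(17−20)=-9≡17 → R

HCSJFR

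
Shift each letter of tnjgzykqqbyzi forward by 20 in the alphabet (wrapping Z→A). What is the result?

nhdatsekkvstc

t(19): 19+20=39≡13 → n
n(13): 13+20=33≡7 → h
j(9): 9+20=29≡3 → d
g(6): 6+20=26≡0 → a
z(25): 25+20=45≡19 → t
y(24): 24+20=44≡18 → s
k(10): 10+20=30≡4 → e
q(16): 16+20=36≡10 → k
q(16): 16+20=36≡10 → k
b(1): 1+20=21 → v
y(24): 24+20=44≡18 → s
z(25): 25+20=45≡19 → t
i(8): 8+20=28≡2 → c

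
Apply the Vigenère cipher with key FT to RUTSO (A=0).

WNYLT

Repeat the key across the message: FTFTF
R(17)+F(5): 22 → W
U(20)+T(19): 39≡13 → N
T(19)+F(5): 24 → Y
S(18)+T(19): 37≡11 → L
O(14)+F(5): 19 → T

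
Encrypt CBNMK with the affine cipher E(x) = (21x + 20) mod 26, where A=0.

C(2): 21·2+20=62≡10 → K
B(1): 21·1+20=41≡15 → P
N(13): 21·13+20=293≡7 → H
M(12): 21·12+20=272≡12 → M
K(10): 21·10+20=230≡22 → W

KPHMW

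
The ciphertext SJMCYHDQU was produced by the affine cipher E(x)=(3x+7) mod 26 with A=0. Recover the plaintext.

The inverse of 3 mod 26 is 9, since 3·9=27≡1. Apply D(y)=9·(y−7) mod 26:
S(18): 9·(18−7)=99≡21 → V
J(9): 9·(9−7)=18 → S
M(12): 9·(12−7)=45≡19 → T
C(2): 9·(2−7)=-45≡7 → H
Y(24): 9·(24−7)=153≡23 → X
H(7): 9·(7−7)=0 → A
D(3): 9·(3−7)=-36≡16 → Q
Q(16): 9·(16−7)=81≡3 → D
U(20): 9·(20−7)=117≡13 → N

VSTHXAQDN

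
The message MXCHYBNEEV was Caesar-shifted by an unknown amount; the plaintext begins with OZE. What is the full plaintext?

From the crib: M(12)−O(14)=-2≡24, so the shift is 24.
Subtract 24 from each ciphertext letter:
M(12): 12−24=-12≡14 → O
X(23): 23−24=-1≡25 → Z
C(2): 2−24=-22≡4 → E
H(7): 7−24=-17≡9 → J
Y(24): 24−24=0 → A
B(1): 1−24=-23≡3 → D
N(13): 13−24=-11≡15 → P
E(4): 4−24=-20≡6 → G
E(4): 4−24=-20≡6 → G
V(21): 21−24=-3≡23 → X

OZEJADPGGX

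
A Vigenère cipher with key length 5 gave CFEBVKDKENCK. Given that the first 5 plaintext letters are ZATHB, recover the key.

DFLUU

Subtract each crib letter from the matching ciphertext letter (mod 26):
C(2)−Z(25)=-23≡3 → D
F(5)−A(0)=5 → F
E(4)−T(19)=-15≡11 → L
B(1)−H(7)=-6≡20 → U
V(21)−B(1)=20 → U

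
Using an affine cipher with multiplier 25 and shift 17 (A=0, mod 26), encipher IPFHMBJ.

JCMKFQI

I(8): 25·8+17=217≡9 → J
P(15): 25·15+17=392≡2 → C
F(5): 25·5+17=142≡12 → M
H(7): 25·7+17=192≡10 → K
M(12): 25·12+17=317≡5 → F
B(1): 25·1+17=42≡16 → Q
J(9): 25·9+17=242≡8 → I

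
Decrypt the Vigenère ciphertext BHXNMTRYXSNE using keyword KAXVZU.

RHASNZHYAXOK

Repeat the key across the ciphertext: KAXVZUKAXVZU
B(1)−K(10): -9≡17 → R
H(7)−A(0): 7 → H
X(23)−X(23): 0 → A
N(13)−V(21): -8≡18 → S
M(12)−Z(25): -13≡13 → N
T(19)−U(20): -1≡25 → Z
R(17)−K(10): 7 → H
Y(24)−A(0): 24 → Y
X(23)−X(23): 0 → A
S(18)−V(21): -3≡23 → X
N(13)−Z(25): -12≡14 → O
E(4)−U(20): -16≡10 → K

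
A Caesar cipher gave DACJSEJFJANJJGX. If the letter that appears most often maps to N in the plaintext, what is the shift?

The most frequent ciphertext letter is J (appears 5 times).
J is position 9; N is position 13.
Shift = -4≡22.

22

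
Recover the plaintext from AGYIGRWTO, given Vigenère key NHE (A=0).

NZUVZNJMK

Repeat the key across the ciphertext: NHENHENHE
A(0)−N(13): -13≡13 → N
G(6)−H(7): -1≡25 → Z
Y(24)−E(4): 20 → U
I(8)−N(13): -5≡21 → V
G(6)−H(7): -1≡25 → Z
R(17)−E(4): 13 → N
W(22)−N(13): 9 → J
T(19)−H(7): 12 → M
O(14)−E(4): 10 → K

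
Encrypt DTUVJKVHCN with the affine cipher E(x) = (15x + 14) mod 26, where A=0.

HNCRTIRPSB

D(3): 15·3+14=59≡7 → H
T(19): 15·19+14=299≡13 → N
U(20): 15·20+14=314≡2 → C
V(21): 15·21+14=329≡17 → R
J(9): 15·9+14=149≡19 → T
K(10): 15·10+14=164≡8 → I
V(21): 15·21+14=329≡17 → R
H(7): 15·7+14=119≡15 → P
C(2): 15·2+14=44≡18 → S
N(13): 15·13+14=209≡1 → B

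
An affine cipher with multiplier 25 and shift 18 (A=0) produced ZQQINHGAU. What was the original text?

TCCKFLMSY

The inverse of 25 mod 26 is 25, since 25·25=625≡1. Apply D(y)=25·(y−18) mod 26:
Z(25): 25·(25−18)=175≡19 → T
Q(16): 25·(16−18)=-50≡2 → C
Q(16): 25·(16−18)=-50≡2 → C
I(8): 25·(8−18)=-250≡10 → K
N(13): 25·(13−18)=-125≡5 → F
H(7): 25·(7−18)=-275≡11 → L
G(6): 25·(6−18)=-300≡12 → M
A(0): 25·(0−18)=-450≡18 → S
U(20): 25·(20−18)=50≡24 → Y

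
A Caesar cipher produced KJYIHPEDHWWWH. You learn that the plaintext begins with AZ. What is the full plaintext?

AZOYXFUTXMMMX

From the crib: K(10)−A(0)=10, so the shift is 10.
Subtract 10 from each ciphertext letter:
K(10): 10−10=0 → A
J(9): 9−10=-1≡25 → Z
Y(24): 24−10=14 → O
I(8): 8−10=-2≡24 → Y
H(7): 7−10=-3≡23 → X
P(15): 15−10=5 → F
E(4): 4−10=-6≡20 → U
D(3): 3−10=-7≡19 → T
H(7): 7−10=-3≡23 → X
W(22): 22−10=12 → M
W(22): 22−10=12 → M
W(22): 22−10=12 → M
H(7): 7−10=-3≡23 → X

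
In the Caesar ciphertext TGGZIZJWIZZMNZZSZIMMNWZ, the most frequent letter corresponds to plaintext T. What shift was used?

The most frequent ciphertext letter is Z (appears 8 times).
Z is position 25; T is position 19.
Shift = 6.

6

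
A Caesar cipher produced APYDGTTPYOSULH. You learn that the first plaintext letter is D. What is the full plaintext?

From the crib: A(0)−D(3)=-3≡23, so the shift is 23.
Subtract 23 from each ciphertext letter:
A(0): 0−23=-23≡3 → D
P(15): 15−23=-8≡18 → S
Y(24): 24−23=1 → B
D(3): 3−23=-20≡6 → G
G(6): 6−23=-17≡9 → J
T(19): 19−23=-4≡22 → W
T(19): 19−23=-4≡22 → W
P(15): 15−23=-8≡18 → S
Y(24): 24−23=1 → B
O(14): 14−23=-9≡17 → R
S(18): 18−23=-5≡21 → V
U(20): 20−23=-3≡23 → X
L(11): 11−23=-12≡14 → O
H(7): 7−23=-16≡10 → K

DSBGJWWSBRVXOK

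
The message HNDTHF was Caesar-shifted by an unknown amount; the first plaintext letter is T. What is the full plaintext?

From the crib: H(7)−T(19)=-12≡14, so the shift is 14.
Subtract 14 from each ciphertext letter:
H(7): 7−14=-7≡19 → T
N(13): 13−14=-1≡25 → Z
D(3): 3−14=-11≡15 → P
T(19): 19−14=5 → F
H(7): 7−14=-7≡19 → T
F(5): 5−14=-9≡17 → R

TZPFTR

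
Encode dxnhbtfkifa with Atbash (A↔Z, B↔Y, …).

d(3) → w(22)
x(23) → c(2)
n(13) → m(12)
h(7) → s(18)
b(1) → y(24)
t(19) → g(6)
f(5) → u(20)
k(10) → p(15)
i(8) → r(17)
f(5) → u(20)
a(0) → z(25)

wcmsygupruz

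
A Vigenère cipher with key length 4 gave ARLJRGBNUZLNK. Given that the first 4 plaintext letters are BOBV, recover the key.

Subtract each crib letter from the matching ciphertext letter (mod 26):
A(0)−B(1)=-1≡25 → Z
R(17)−O(14)=3 → D
L(11)−B(1)=10 → K
J(9)−V(21)=-12≡14 → O

ZDKO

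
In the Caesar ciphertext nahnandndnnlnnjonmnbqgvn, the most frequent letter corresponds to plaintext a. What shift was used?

The most frequent ciphertext letter is n (appears 11 times).
n is position 13; a is position 0.
Shift = 13.

13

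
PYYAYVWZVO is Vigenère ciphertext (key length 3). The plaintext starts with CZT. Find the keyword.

Subtract each crib letter from the matching ciphertext letter (mod 26):
P(15)−C(2)=13 → N
Y(24)−Z(25)=-1≡25 → Z
Y(24)−T(19)=5 → F

NZF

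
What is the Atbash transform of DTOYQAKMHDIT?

D(3) → W(22)
T(19) → G(6)
O(14) → L(11)
Y(24) → B(1)
Q(16) → J(9)
A(0) → Z(25)
K(10) → P(15)
M(12) → N(13)
H(7) → S(18)
D(3) → W(22)
I(8) → R(17)
T(19) → G(6)

WGLBJZPNSWRG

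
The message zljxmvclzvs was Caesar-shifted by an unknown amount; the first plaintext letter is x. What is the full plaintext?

xjhvktajxtq

From the crib: z(25)−x(23)=2, so the shift is 2.
Subtract 2 from each ciphertext letter:
z(25): 25−2=23 → x
l(11): 11−2=9 → j
j(9): 9−2=7 → h
x(23): 23−2=21 → v
m(12): 12−2=10 → k
v(21): 21−2=19 → t
c(2): 2−2=0 → a
l(11): 11−2=9 → j
z(25): 25−2=23 → x
v(21): 21−2=19 → t
s(18): 18−2=16 → q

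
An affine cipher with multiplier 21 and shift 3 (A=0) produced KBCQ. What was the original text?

JQVN

The inverse of 21 mod 26 is 5, since 21·5=105≡1. Apply D(y)=5·(y−3) mod 26:
K(10): 5·(10−3)=35≡9 → J
B(1): 5·(1−3)=-10≡16 → Q
C(2): 5·(2−3)=-5≡21 → V
Q(16): 5·(16−3)=65≡13 → N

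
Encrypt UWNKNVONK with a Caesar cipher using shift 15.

U(20): 20+15=35≡9 → J
W(22): 22+15=37≡11 → L
N(13): 13+15=28≡2 → C
K(10): 10+15=25 → Z
N(13): 13+15=28≡2 → C
V(21): 21+15=36≡10 → K
O(14): 14+15=29≡3 → D
N(13): 13+15=28≡2 → C
K(10): 10+15=25 → Z

JLCZCKDCZ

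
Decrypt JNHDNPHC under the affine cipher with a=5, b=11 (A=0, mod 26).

The inverse of 5 mod 26 is 21, since 5·21=105≡1. Apply D(y)=21·(y−11) mod 26:
J(9): 21·(9−11)=-42≡10 → K
N(13): 21·(13−11)=42≡16 → Q
H(7): 21·(7−11)=-84≡20 → U
D(3): 21·(3−11)=-168≡14 → O
N(13): 21·(13−11)=42≡16 → Q
P(15): 21·(15−11)=84≡6 → G
H(7): 21·(7−11)=-84≡20 → U
C(2): 21·(2−11)=-189≡19 → T

KQUOQGUT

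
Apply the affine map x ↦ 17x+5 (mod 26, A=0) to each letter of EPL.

E(4): 17·4+5=73≡21 → V
P(15): 17·15+5=260≡0 → A
L(11): 17·11+5=192≡10 → K

VAK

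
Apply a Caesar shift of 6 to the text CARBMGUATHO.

C(2): 2+6=8 → I
A(0): 0+6=6 → G
R(17): 17+6=23 → X
B(1): 1+6=7 → H
M(12): 12+6=18 → S
G(6): 6+6=12 → M
U(20): 20+6=26≡0 → A
A(0): 0+6=6 → G
T(19): 19+6=25 → Z
H(7): 7+6=13 → N
O(14): 14+6=20 → U

IGXHSMAGZNU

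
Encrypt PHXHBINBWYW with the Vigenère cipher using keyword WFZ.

Repeat the key across the message: WFZWFZWFZWF
P(15)+W(22): 37≡11 → L
H(7)+F(5): 12 → M
X(23)+Z(25): 48≡22 → W
H(7)+W(22): 29≡3 → D
B(1)+F(5): 6 → G
I(8)+Z(25): 33≡7 → H
N(13)+W(22): 35≡9 → J
B(1)+F(5): 6 → G
W(22)+Z(25): 47≡21 → V
Y(24)+W(22): 46≡20 → U
W(22)+F(5): 27≡1 → B

LMWDGHJGVUB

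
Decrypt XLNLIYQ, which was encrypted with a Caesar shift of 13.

X(23): 23−13=10 → K
L(11): 11−13=-2≡24 → Y
N(13): 13−13=0 → A
L(11): 11−13=-2≡24 → Y
I(8): 8−13=-5≡21 → V
Y(24): 24−13=11 → L
Q(16): 16−13=3 → D

KYAYVLD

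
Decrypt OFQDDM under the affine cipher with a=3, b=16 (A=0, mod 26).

The inverse of 3 mod 26 is 9, since 3·9=27≡1. Apply D(y)=9·(y−16) mod 26:
O(14): 9·(14−16)=-18≡8 → I
F(5): 9·(5−16)=-99≡5 → F
Q(16): 9·(16−16)=0 → A
D(3): 9·(3−16)=-117≡13 → N
D(3): 9·(3−16)=-117≡13 → N
M(12): 9·(12−16)=-36≡16 → Q

IFANNQ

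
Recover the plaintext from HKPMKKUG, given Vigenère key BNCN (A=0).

Repeat the key across the ciphertext: BNCNBNCN
H(7)−B(1): 6 → G
K(10)−N(13): -3≡23 → X
P(15)−C(2): 13 → N
M(12)−N(13): -1≡25 → Z
K(10)−B(1): 9 → J
K(10)−N(13): -3≡23 → X
U(20)−C(2): 18 → S
G(6)−N(13): -7≡19 → T

GXNZJXST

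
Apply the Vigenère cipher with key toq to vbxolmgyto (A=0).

opnhzczmjh

Repeat the key across the message: toqtoqtoqt
v(21)+t(19): 40≡14 → o
b(1)+o(14): 15 → p
x(23)+q(16): 39≡13 → n
o(14)+t(19): 33≡7 → h
l(11)+o(14): 25 → z
m(12)+q(16): 28≡2 → c
g(6)+t(19): 25 → z
y(24)+o(14): 38≡12 → m
t(19)+q(16): 35≡9 → j
o(14)+t(19): 33≡7 → h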